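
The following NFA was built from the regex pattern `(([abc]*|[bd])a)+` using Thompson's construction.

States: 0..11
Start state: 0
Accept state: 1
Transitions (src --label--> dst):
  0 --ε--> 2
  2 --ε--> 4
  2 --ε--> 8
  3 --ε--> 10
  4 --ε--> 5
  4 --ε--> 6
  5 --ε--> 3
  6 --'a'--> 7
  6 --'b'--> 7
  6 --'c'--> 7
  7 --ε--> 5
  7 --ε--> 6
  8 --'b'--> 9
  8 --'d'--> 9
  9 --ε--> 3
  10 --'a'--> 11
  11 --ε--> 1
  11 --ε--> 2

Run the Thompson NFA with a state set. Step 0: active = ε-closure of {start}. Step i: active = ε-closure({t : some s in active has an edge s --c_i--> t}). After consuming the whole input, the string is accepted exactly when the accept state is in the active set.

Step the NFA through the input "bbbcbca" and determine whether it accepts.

Answer: ACCEPT

Steps:
start: ε-closure({0}) = {0,2,3,4,5,6,8,10}
'b' @ 1: {3,5,6,7,9,10}
'b' @ 2: {3,5,6,7,10}
'b' @ 3: {3,5,6,7,10}
'c' @ 4: {3,5,6,7,10}
'b' @ 5: {3,5,6,7,10}
'c' @ 6: {3,5,6,7,10}
'a' @ 7: {1,2,3,4,5,6,7,8,10,11}  (accept∈set)
after full input: {1,2,3,4,5,6,7,8,10,11}  (accept=1 in)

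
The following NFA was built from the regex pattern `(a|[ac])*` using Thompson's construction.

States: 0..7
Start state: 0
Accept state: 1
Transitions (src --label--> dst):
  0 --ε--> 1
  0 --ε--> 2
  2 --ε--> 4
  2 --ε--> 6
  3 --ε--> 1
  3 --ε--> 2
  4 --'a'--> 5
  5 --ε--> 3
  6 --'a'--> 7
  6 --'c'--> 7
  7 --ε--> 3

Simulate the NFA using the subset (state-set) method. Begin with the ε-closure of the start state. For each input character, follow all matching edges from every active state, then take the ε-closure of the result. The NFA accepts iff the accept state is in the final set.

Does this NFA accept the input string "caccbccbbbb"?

S₀ = ε-closure({0}) = {0,1,2,4,6}
'c' @ 1: {1,2,3,4,6,7}  ✓accept
'a' @ 2: {1,2,3,4,5,6,7}  ✓accept
'c' @ 3: {1,2,3,4,6,7}  ✓accept
'c' @ 4: {1,2,3,4,6,7}  ✓accept
'b' @ 5: {}  — dead — no transitions
rest 'ccbbbb' ignored (set empty)
final: {}; accept 1 not in set

Answer: REJECT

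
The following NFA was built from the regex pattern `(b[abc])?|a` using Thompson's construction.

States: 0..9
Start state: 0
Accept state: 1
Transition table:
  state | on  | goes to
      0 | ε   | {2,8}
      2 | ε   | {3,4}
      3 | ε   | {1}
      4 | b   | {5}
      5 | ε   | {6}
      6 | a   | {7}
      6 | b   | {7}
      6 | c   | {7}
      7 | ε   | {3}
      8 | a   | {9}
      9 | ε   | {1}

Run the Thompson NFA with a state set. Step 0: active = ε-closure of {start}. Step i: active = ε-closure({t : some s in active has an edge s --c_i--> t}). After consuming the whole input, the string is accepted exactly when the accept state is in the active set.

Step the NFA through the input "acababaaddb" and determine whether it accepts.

Answer: REJECT

Derivation:
initial (ε-close {0}): {0,1,2,3,4,8}
'a' @ 1: {1,9}  (accept∈set)
'c' @ 2: {}  — no active states
rest 'ababaaddb' ignored (set empty)
after full input: {}  (accept=1 not in)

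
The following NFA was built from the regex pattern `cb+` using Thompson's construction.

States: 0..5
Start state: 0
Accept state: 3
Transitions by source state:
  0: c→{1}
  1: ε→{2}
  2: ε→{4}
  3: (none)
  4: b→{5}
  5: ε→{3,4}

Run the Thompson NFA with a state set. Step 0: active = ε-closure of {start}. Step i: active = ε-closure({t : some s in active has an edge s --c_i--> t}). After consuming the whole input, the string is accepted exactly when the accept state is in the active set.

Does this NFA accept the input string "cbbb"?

start: ε-closure({0}) = {0}
'c' @ 1: {1,2,4}
'b' @ 2: {3,4,5}  [accepting]
'b' @ 3: {3,4,5}  [accepting]
'b' @ 4: {3,4,5}  [accepting]
after full input: {3,4,5}  (accept=3 in)

Answer: ACCEPT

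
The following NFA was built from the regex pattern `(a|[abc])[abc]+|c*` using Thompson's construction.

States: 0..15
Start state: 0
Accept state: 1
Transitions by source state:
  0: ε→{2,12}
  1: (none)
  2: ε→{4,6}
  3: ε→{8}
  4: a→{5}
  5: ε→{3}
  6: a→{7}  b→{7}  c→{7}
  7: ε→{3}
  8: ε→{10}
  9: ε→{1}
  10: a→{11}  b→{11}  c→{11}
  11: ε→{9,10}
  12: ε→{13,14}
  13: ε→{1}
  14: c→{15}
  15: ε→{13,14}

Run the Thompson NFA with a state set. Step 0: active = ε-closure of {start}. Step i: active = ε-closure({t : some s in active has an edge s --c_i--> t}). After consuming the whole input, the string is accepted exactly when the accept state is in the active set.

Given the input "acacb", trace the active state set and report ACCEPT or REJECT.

Answer: ACCEPT

Derivation:
S₀ = ε-closure({0}) = {0,1,2,4,6,12,13,14}
'a' @ 1: {3,5,7,8,10}
'c' @ 2: {1,9,10,11}  ✓accept
'a' @ 3: {1,9,10,11}  ✓accept
'c' @ 4: {1,9,10,11}  ✓accept
'b' @ 5: {1,9,10,11}  ✓accept
end set {1,9,10,11} — state 1 in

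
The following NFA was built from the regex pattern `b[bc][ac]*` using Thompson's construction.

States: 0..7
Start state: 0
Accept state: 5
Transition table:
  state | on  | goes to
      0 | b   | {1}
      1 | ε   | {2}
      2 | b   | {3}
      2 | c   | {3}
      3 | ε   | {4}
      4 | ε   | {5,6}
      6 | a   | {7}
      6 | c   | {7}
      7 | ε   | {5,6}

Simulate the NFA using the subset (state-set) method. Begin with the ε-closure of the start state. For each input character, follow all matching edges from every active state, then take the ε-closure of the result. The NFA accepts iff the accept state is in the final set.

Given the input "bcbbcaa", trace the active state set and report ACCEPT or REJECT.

start: ε-closure({0}) = {0}
'b' @ 1: {1,2}
'c' @ 2: {3,4,5,6}  [accepting]
'b' @ 3: {}  — dead — no transitions
rest 'bcaa' ignored (set empty)
after full input: {}  (accept=5 not in)

Answer: REJECT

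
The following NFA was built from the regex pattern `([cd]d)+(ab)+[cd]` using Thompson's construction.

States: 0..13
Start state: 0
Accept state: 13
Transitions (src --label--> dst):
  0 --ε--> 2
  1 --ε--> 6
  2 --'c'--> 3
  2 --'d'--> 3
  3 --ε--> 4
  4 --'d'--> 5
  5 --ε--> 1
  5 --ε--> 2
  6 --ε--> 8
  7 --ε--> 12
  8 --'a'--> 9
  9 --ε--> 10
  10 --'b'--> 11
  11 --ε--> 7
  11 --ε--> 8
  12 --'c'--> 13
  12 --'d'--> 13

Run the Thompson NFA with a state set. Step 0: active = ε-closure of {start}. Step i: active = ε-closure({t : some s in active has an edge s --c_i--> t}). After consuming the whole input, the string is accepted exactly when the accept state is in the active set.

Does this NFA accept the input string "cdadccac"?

Answer: REJECT

Derivation:
initial (ε-close {0}): {0,2}
'c' @ 1: {3,4}
'd' @ 2: {1,2,5,6,8}
'a' @ 3: {9,10}
'd' @ 4: {}  — dead — no transitions
rest 'ccac' ignored (set empty)
final: {}; accept 13 not in set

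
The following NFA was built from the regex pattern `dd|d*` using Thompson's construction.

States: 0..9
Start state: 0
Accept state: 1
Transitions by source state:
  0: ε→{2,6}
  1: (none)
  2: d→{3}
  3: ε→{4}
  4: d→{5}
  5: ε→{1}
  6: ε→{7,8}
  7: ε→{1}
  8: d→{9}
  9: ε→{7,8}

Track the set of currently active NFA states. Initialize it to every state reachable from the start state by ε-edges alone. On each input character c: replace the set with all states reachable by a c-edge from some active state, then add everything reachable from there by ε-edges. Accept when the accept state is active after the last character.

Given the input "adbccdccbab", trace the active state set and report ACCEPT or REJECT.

initial (ε-close {0}): {0,1,2,6,7,8}
'a' @ 1: {}  — dead — no transitions
rest 'dbccdccbab' ignored (set empty)
after full input: {}  (accept=1 not in)

Answer: REJECT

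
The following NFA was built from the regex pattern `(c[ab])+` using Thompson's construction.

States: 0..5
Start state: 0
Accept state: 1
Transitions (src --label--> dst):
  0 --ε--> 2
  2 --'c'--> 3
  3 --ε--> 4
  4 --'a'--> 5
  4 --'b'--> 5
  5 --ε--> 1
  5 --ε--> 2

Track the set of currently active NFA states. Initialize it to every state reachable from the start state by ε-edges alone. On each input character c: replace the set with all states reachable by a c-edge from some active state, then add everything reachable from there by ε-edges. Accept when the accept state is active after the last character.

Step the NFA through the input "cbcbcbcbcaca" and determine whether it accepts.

start: ε-closure({0}) = {0,2}
'c' @ 1: {3,4}
'b' @ 2: {1,2,5}  ✓accept
'c' @ 3: {3,4}
'b' @ 4: {1,2,5}  ✓accept
'c' @ 5: {3,4}
'b' @ 6: {1,2,5}  ✓accept
'c' @ 7: {3,4}
'b' @ 8: {1,2,5}  ✓accept
'c' @ 9: {3,4}
'a' @ 10: {1,2,5}  ✓accept
'c' @ 11: {3,4}
'a' @ 12: {1,2,5}  ✓accept
final: {1,2,5}; accept 1 in set

Answer: ACCEPT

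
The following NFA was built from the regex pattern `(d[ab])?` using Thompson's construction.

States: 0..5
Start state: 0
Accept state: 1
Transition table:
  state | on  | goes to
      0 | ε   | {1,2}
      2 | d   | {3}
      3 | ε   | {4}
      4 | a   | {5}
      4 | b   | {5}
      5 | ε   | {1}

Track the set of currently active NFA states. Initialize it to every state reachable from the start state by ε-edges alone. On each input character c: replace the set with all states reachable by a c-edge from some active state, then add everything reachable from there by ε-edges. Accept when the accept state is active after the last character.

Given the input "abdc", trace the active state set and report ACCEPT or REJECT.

Answer: REJECT

Derivation:
initial (ε-close {0}): {0,1,2}
'a' @ 1: {}  — dead — no transitions
rest 'bdc' ignored (set empty)
after full input: {}  (accept=1 not in)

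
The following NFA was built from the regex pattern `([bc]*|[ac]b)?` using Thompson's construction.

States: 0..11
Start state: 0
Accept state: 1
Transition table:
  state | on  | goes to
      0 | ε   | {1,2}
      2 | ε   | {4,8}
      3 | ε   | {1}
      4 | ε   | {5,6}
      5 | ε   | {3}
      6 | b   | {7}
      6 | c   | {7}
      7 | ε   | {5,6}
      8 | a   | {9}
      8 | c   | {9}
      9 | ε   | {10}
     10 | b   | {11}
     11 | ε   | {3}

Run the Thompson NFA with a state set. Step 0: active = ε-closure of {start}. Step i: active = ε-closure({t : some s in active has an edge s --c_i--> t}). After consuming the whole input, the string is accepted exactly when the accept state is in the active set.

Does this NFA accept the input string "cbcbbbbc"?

S₀ = ε-closure({0}) = {0,1,2,3,4,5,6,8}
'c' @ 1: {1,3,5,6,7,9,10}  [accepting]
'b' @ 2: {1,3,5,6,7,11}  [accepting]
'c' @ 3: {1,3,5,6,7}  [accepting]
'b' @ 4: {1,3,5,6,7}  [accepting]
'b' @ 5: {1,3,5,6,7}  [accepting]
'b' @ 6: {1,3,5,6,7}  [accepting]
'b' @ 7: {1,3,5,6,7}  [accepting]
'c' @ 8: {1,3,5,6,7}  [accepting]
end set {1,3,5,6,7} — state 1 in

Answer: ACCEPT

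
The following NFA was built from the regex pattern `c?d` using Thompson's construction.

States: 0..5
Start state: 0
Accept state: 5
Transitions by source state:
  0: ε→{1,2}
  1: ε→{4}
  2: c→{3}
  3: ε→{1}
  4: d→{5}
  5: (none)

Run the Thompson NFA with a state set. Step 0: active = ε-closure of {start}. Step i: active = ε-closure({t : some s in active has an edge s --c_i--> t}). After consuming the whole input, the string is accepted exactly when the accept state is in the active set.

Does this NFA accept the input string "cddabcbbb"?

Answer: REJECT

Derivation:
initial (ε-close {0}): {0,1,2,4}
'c' @ 1: {1,3,4}
'd' @ 2: {5}  [accepting]
'd' @ 3: {}  — state set empty
rest 'abcbbb' ignored (set empty)
final: {}; accept 5 not in set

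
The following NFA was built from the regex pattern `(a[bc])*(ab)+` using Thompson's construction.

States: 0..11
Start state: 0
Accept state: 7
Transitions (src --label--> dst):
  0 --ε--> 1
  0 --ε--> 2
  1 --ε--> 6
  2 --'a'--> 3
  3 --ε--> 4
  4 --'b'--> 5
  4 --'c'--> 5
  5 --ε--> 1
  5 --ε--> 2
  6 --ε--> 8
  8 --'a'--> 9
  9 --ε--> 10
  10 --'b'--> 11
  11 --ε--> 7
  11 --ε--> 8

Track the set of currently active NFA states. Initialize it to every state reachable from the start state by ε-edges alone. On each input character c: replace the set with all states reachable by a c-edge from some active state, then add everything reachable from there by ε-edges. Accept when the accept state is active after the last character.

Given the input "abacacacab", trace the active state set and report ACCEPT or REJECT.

initial (ε-close {0}): {0,1,2,6,8}
'a' @ 1: {3,4,9,10}
'b' @ 2: {1,2,5,6,7,8,11}  (accept∈set)
'a' @ 3: {3,4,9,10}
'c' @ 4: {1,2,5,6,8}
'a' @ 5: {3,4,9,10}
'c' @ 6: {1,2,5,6,8}
'a' @ 7: {3,4,9,10}
'c' @ 8: {1,2,5,6,8}
'a' @ 9: {3,4,9,10}
'b' @ 10: {1,2,5,6,7,8,11}  (accept∈set)
after full input: {1,2,5,6,7,8,11}  (accept=7 in)

Answer: ACCEPT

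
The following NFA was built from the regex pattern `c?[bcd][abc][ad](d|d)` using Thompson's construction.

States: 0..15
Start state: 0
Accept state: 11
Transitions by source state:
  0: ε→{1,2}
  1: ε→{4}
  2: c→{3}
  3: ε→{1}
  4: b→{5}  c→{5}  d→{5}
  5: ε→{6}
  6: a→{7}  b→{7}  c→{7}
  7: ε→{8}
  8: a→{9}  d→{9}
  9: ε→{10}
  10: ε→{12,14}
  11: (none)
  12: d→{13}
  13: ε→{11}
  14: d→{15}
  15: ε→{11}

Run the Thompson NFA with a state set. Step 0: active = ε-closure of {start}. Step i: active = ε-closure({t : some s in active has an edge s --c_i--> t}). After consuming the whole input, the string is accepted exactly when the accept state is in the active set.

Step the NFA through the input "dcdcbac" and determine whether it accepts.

initial (ε-close {0}): {0,1,2,4}
'd' @ 1: {5,6}
'c' @ 2: {7,8}
'd' @ 3: {9,10,12,14}
'c' @ 4: {}  — dead — no transitions
rest 'bac' ignored (set empty)
end set {} — state 11 not in

Answer: REJECT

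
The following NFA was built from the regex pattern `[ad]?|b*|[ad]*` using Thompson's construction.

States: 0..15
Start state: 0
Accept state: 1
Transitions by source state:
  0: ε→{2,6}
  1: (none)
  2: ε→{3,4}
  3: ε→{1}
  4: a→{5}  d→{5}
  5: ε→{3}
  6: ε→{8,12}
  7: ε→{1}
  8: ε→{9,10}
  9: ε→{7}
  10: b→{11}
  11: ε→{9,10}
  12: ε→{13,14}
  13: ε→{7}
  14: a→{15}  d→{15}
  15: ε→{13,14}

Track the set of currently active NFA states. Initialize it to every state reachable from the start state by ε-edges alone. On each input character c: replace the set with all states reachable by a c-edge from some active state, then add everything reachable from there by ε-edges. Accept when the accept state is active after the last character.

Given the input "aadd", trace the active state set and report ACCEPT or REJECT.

initial (ε-close {0}): {0,1,2,3,4,6,7,8,9,10,12,13,14}
'a' @ 1: {1,3,5,7,13,14,15}  [accepting]
'a' @ 2: {1,7,13,14,15}  [accepting]
'd' @ 3: {1,7,13,14,15}  [accepting]
'd' @ 4: {1,7,13,14,15}  [accepting]
end set {1,7,13,14,15} — state 1 in

Answer: ACCEPT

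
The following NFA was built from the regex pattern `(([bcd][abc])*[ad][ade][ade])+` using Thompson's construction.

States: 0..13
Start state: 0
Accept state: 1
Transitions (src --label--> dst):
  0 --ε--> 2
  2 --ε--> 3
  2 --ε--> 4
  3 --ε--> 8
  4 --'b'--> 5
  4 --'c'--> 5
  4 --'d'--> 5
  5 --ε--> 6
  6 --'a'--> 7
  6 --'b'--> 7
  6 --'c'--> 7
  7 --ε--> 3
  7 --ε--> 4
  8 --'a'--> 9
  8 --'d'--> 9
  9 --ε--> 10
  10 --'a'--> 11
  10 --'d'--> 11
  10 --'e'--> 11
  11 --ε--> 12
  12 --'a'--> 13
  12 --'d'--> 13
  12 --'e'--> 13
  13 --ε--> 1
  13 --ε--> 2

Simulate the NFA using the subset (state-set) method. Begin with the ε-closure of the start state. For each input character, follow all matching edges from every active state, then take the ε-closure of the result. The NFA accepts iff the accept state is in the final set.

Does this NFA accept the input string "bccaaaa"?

Answer: ACCEPT

Steps:
initial (ε-close {0}): {0,2,3,4,8}
'b' @ 1: {5,6}
'c' @ 2: {3,4,7,8}
'c' @ 3: {5,6}
'a' @ 4: {3,4,7,8}
'a' @ 5: {9,10}
'a' @ 6: {11,12}
'a' @ 7: {1,2,3,4,8,13}  ✓accept
final: {1,2,3,4,8,13}; accept 1 in set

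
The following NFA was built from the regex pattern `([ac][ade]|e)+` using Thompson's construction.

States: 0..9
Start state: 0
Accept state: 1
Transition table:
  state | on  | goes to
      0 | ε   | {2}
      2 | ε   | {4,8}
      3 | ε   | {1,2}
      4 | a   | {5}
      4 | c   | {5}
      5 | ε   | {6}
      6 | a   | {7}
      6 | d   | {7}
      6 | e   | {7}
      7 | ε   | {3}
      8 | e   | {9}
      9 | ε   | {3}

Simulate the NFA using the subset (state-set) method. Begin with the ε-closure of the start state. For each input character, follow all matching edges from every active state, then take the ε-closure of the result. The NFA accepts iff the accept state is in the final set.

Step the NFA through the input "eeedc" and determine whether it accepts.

start: ε-closure({0}) = {0,2,4,8}
'e' @ 1: {1,2,3,4,8,9}  (accept∈set)
'e' @ 2: {1,2,3,4,8,9}  (accept∈set)
'e' @ 3: {1,2,3,4,8,9}  (accept∈set)
'd' @ 4: {}  — state set empty
rest 'c' ignored (set empty)
final: {}; accept 1 not in set

Answer: REJECT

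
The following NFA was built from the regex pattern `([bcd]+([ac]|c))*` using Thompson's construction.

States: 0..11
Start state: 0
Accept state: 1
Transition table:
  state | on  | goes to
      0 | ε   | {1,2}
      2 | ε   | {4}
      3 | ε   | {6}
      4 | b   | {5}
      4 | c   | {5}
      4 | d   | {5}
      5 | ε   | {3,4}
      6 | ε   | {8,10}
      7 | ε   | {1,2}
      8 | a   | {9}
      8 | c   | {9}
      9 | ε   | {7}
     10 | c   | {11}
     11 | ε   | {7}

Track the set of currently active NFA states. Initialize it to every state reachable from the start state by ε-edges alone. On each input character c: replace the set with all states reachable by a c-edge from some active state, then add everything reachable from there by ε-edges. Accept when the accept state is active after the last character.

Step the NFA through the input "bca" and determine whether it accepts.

Answer: ACCEPT

Steps:
S₀ = ε-closure({0}) = {0,1,2,4}
'b' @ 1: {3,4,5,6,8,10}
'c' @ 2: {1,2,3,4,5,6,7,8,9,10,11}  ✓accept
'a' @ 3: {1,2,4,7,9}  ✓accept
end set {1,2,4,7,9} — state 1 in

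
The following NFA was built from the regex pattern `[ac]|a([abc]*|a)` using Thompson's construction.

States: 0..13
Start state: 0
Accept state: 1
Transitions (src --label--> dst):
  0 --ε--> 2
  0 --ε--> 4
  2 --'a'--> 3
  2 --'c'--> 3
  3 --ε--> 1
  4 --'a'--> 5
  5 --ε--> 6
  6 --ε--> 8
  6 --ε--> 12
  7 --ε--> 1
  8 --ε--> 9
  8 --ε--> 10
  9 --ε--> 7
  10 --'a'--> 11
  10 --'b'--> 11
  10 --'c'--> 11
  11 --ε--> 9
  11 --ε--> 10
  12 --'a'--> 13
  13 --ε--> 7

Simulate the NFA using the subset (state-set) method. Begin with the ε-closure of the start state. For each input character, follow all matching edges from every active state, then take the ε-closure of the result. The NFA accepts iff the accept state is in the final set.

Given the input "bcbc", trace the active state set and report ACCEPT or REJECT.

Answer: REJECT

Trace:
initial (ε-close {0}): {0,2,4}
'b' @ 1: {}  — dead — no transitions
rest 'cbc' ignored (set empty)
final: {}; accept 1 not in set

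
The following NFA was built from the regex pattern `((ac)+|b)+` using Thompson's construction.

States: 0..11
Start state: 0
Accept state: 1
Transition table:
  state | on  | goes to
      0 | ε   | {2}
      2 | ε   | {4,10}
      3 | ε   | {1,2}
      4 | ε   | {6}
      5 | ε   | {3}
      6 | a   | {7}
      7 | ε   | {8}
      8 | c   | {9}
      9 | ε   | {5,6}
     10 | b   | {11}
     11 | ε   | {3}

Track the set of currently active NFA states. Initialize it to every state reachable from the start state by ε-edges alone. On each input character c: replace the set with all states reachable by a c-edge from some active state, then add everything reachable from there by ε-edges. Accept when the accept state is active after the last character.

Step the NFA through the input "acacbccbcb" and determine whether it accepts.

start: ε-closure({0}) = {0,2,4,6,10}
'a' @ 1: {7,8}
'c' @ 2: {1,2,3,4,5,6,9,10}  ✓accept
'a' @ 3: {7,8}
'c' @ 4: {1,2,3,4,5,6,9,10}  ✓accept
'b' @ 5: {1,2,3,4,6,10,11}  ✓accept
'c' @ 6: {}  — no active states
rest 'cbcb' ignored (set empty)
end set {} — state 1 not in

Answer: REJECT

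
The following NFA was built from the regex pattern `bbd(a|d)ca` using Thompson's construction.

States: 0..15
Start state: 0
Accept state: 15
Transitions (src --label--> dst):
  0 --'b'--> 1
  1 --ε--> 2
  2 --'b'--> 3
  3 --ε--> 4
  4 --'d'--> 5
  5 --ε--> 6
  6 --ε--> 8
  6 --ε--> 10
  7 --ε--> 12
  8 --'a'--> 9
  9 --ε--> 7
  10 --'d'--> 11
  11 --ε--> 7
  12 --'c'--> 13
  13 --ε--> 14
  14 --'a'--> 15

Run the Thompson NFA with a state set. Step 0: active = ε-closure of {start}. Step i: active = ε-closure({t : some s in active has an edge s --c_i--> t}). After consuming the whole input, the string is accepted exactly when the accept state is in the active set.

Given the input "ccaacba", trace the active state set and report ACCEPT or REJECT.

Answer: REJECT

Steps:
start: ε-closure({0}) = {0}
'c' @ 1: {}  — no active states
rest 'caacba' ignored (set empty)
after full input: {}  (accept=15 not in)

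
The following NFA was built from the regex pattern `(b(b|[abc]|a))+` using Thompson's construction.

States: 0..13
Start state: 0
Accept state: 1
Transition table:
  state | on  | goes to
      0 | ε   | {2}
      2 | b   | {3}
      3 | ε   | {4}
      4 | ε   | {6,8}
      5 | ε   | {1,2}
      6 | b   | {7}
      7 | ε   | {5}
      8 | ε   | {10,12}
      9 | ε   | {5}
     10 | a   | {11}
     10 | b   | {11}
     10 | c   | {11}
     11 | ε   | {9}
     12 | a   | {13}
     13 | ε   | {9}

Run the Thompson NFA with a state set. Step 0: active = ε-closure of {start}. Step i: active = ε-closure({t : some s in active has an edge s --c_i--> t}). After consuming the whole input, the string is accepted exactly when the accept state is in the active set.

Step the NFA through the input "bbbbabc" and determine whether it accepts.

initial (ε-close {0}): {0,2}
'b' @ 1: {3,4,6,8,10,12}
'b' @ 2: {1,2,5,7,9,11}  (accept∈set)
'b' @ 3: {3,4,6,8,10,12}
'b' @ 4: {1,2,5,7,9,11}  (accept∈set)
'a' @ 5: {}  — dead — no transitions
rest 'bc' ignored (set empty)
end set {} — state 1 not in

Answer: REJECT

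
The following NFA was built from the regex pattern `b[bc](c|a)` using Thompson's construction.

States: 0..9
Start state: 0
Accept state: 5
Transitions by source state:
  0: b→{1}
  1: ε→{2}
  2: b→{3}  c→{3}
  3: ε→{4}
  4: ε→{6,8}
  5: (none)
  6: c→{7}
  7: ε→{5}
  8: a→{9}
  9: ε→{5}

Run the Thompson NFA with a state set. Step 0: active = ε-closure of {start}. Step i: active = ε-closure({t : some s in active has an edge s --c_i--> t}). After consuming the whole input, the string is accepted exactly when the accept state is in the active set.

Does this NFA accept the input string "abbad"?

S₀ = ε-closure({0}) = {0}
'a' @ 1: {}  — no active states
rest 'bbad' ignored (set empty)
after full input: {}  (accept=5 not in)

Answer: REJECT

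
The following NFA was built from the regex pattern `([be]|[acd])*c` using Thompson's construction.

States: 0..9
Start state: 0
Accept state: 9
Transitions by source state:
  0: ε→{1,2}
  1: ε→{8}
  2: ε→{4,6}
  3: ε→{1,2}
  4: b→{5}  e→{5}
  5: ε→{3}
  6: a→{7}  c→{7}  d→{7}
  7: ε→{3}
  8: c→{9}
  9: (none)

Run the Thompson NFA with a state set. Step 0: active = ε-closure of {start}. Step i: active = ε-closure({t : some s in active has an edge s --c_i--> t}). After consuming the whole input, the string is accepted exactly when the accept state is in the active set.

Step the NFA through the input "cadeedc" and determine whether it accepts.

Answer: ACCEPT

Derivation:
start: ε-closure({0}) = {0,1,2,4,6,8}
'c' @ 1: {1,2,3,4,6,7,8,9}  ✓accept
'a' @ 2: {1,2,3,4,6,7,8}
'd' @ 3: {1,2,3,4,6,7,8}
'e' @ 4: {1,2,3,4,5,6,8}
'e' @ 5: {1,2,3,4,5,6,8}
'd' @ 6: {1,2,3,4,6,7,8}
'c' @ 7: {1,2,3,4,6,7,8,9}  ✓accept
final: {1,2,3,4,6,7,8,9}; accept 9 in set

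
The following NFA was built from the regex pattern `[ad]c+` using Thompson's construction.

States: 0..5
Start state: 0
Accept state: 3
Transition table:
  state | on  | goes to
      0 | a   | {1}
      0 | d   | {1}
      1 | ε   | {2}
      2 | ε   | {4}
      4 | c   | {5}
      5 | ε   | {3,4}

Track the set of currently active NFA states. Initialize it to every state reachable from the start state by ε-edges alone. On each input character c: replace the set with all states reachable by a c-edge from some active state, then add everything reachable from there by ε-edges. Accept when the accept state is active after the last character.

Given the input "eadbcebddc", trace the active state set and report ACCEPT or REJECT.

initial (ε-close {0}): {0}
'e' @ 1: {}  — state set empty
rest 'adbcebddc' ignored (set empty)
end set {} — state 3 not in

Answer: REJECT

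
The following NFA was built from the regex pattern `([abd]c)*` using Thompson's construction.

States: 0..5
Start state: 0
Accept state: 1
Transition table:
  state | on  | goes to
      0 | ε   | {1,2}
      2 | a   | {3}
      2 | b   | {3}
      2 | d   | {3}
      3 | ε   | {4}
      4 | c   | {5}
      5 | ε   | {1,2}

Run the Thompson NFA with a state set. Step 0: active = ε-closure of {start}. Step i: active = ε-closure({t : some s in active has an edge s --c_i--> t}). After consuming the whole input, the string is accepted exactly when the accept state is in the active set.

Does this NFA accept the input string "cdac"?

Answer: REJECT

Trace:
S₀ = ε-closure({0}) = {0,1,2}
'c' @ 1: {}  — dead — no transitions
rest 'dac' ignored (set empty)
end set {} — state 1 not in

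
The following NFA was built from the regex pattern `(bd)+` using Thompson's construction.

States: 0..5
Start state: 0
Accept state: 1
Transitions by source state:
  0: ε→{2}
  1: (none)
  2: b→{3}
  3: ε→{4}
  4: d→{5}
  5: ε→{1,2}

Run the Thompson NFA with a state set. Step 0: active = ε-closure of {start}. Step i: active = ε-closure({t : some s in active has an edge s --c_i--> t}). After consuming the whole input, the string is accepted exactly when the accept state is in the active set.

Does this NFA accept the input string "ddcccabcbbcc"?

start: ε-closure({0}) = {0,2}
'd' @ 1: {}  — state set empty
rest 'dcccabcbbcc' ignored (set empty)
final: {}; accept 1 not in set

Answer: REJECT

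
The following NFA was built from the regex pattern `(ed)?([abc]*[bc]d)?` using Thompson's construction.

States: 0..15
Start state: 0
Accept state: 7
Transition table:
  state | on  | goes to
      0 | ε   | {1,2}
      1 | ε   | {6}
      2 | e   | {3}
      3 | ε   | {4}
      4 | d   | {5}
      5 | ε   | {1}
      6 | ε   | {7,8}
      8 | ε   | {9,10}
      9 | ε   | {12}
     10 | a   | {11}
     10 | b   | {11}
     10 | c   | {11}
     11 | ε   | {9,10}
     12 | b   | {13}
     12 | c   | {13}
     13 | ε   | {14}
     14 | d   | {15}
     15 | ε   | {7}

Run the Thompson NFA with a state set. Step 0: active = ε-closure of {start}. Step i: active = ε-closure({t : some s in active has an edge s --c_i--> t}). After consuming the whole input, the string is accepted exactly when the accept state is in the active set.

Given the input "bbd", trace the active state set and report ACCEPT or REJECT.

Answer: ACCEPT

Steps:
S₀ = ε-closure({0}) = {0,1,2,6,7,8,9,10,12}
'b' @ 1: {9,10,11,12,13,14}
'b' @ 2: {9,10,11,12,13,14}
'd' @ 3: {7,15}  [accepting]
after full input: {7,15}  (accept=7 in)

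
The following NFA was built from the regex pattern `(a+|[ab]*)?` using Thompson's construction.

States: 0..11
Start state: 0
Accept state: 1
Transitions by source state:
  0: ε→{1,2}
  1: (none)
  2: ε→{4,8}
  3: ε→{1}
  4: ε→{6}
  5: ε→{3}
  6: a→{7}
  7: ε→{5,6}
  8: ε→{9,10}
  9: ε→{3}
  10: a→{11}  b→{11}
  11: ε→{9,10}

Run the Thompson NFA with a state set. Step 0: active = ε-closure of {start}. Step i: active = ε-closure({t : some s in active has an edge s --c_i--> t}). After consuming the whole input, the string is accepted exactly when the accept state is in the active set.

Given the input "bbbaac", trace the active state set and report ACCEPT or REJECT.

S₀ = ε-closure({0}) = {0,1,2,3,4,6,8,9,10}
'b' @ 1: {1,3,9,10,11}  [accepting]
'b' @ 2: {1,3,9,10,11}  [accepting]
'b' @ 3: {1,3,9,10,11}  [accepting]
'a' @ 4: {1,3,9,10,11}  [accepting]
'a' @ 5: {1,3,9,10,11}  [accepting]
'c' @ 6: {}  — no active states
after full input: {}  (accept=1 not in)

Answer: REJECT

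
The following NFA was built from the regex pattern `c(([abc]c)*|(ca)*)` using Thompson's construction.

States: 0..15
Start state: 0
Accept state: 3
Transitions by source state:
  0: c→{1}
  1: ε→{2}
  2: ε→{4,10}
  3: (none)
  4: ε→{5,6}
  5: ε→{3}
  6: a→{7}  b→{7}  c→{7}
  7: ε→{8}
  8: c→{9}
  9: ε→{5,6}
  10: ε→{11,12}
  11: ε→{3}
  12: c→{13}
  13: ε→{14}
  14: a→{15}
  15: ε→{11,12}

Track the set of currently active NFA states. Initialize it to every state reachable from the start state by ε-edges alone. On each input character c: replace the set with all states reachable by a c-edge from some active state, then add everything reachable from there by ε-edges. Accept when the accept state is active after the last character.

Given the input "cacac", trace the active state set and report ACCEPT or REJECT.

initial (ε-close {0}): {0}
'c' @ 1: {1,2,3,4,5,6,10,11,12}  [accepting]
'a' @ 2: {7,8}
'c' @ 3: {3,5,6,9}  [accepting]
'a' @ 4: {7,8}
'c' @ 5: {3,5,6,9}  [accepting]
after full input: {3,5,6,9}  (accept=3 in)

Answer: ACCEPT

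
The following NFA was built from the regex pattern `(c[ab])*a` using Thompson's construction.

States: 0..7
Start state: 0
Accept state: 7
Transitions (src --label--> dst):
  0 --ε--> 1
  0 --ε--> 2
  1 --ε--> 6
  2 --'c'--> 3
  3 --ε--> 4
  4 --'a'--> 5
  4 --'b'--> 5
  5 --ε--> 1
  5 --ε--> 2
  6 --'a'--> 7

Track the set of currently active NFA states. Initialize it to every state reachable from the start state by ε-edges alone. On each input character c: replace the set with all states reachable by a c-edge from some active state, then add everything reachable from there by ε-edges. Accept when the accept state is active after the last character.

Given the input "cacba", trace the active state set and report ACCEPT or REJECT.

S₀ = ε-closure({0}) = {0,1,2,6}
'c' @ 1: {3,4}
'a' @ 2: {1,2,5,6}
'c' @ 3: {3,4}
'b' @ 4: {1,2,5,6}
'a' @ 5: {7}  [accepting]
end set {7} — state 7 in

Answer: ACCEPT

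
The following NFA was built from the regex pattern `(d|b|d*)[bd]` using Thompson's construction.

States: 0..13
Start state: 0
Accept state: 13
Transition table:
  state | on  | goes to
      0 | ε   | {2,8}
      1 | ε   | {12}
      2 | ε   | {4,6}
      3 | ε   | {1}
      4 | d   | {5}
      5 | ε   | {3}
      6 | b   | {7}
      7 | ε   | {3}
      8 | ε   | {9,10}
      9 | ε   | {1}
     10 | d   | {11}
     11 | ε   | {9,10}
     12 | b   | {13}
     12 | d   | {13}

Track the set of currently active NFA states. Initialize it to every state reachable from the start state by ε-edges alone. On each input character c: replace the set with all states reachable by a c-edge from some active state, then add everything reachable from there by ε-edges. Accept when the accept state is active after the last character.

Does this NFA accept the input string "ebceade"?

Answer: REJECT

Trace:
S₀ = ε-closure({0}) = {0,1,2,4,6,8,9,10,12}
'e' @ 1: {}  — state set empty
rest 'bceade' ignored (set empty)
final: {}; accept 13 not in set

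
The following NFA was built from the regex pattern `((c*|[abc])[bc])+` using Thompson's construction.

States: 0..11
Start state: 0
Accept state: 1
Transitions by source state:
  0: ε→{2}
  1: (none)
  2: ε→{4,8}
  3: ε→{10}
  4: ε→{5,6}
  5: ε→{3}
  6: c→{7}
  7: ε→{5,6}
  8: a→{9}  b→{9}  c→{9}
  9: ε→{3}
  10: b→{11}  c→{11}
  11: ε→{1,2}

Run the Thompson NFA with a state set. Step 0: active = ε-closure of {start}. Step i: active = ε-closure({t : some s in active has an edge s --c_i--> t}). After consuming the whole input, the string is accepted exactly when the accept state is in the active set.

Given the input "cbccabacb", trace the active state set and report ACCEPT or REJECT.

Answer: ACCEPT

Trace:
initial (ε-close {0}): {0,2,3,4,5,6,8,10}
'c' @ 1: {1,2,3,4,5,6,7,8,9,10,11}  ✓accept
'b' @ 2: {1,2,3,4,5,6,8,9,10,11}  ✓accept
'c' @ 3: {1,2,3,4,5,6,7,8,9,10,11}  ✓accept
'c' @ 4: {1,2,3,4,5,6,7,8,9,10,11}  ✓accept
'a' @ 5: {3,9,10}
'b' @ 6: {1,2,3,4,5,6,8,10,11}  ✓accept
'a' @ 7: {3,9,10}
'c' @ 8: {1,2,3,4,5,6,8,10,11}  ✓accept
'b' @ 9: {1,2,3,4,5,6,8,9,10,11}  ✓accept
final: {1,2,3,4,5,6,8,9,10,11}; accept 1 in set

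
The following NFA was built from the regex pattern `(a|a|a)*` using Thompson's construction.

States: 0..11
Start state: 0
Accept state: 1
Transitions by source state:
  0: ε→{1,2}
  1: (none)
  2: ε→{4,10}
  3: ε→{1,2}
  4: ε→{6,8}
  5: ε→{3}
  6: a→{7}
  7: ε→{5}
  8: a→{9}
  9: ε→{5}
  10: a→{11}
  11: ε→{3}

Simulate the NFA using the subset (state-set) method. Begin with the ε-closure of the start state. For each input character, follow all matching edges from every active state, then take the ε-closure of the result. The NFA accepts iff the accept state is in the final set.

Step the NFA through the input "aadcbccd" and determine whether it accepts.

Answer: REJECT

Trace:
start: ε-closure({0}) = {0,1,2,4,6,8,10}
'a' @ 1: {1,2,3,4,5,6,7,8,9,10,11}  [accepting]
'a' @ 2: {1,2,3,4,5,6,7,8,9,10,11}  [accepting]
'd' @ 3: {}  — dead — no transitions
rest 'cbccd' ignored (set empty)
after full input: {}  (accept=1 not in)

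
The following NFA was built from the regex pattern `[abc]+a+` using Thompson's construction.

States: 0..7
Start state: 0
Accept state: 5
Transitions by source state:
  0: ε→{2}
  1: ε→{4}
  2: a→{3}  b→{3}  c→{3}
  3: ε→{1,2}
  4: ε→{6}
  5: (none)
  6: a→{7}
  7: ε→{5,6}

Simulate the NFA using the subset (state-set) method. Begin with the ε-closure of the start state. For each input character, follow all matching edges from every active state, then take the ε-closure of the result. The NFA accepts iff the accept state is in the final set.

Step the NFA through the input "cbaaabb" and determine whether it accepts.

Answer: REJECT

Steps:
start: ε-closure({0}) = {0,2}
'c' @ 1: {1,2,3,4,6}
'b' @ 2: {1,2,3,4,6}
'a' @ 3: {1,2,3,4,5,6,7}  ✓accept
'a' @ 4: {1,2,3,4,5,6,7}  ✓accept
'a' @ 5: {1,2,3,4,5,6,7}  ✓accept
'b' @ 6: {1,2,3,4,6}
'b' @ 7: {1,2,3,4,6}
end set {1,2,3,4,6} — state 5 not in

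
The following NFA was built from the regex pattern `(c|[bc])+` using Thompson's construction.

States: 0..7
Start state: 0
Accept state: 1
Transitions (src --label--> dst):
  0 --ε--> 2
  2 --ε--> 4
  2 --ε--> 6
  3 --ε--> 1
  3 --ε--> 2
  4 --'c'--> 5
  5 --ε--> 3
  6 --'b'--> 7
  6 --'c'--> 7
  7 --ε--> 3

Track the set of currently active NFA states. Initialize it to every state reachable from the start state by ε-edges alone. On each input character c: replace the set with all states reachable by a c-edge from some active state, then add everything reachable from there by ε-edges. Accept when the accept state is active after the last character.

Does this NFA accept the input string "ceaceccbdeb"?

Answer: REJECT

Steps:
S₀ = ε-closure({0}) = {0,2,4,6}
'c' @ 1: {1,2,3,4,5,6,7}  (accept∈set)
'e' @ 2: {}  — no active states
rest 'aceccbdeb' ignored (set empty)
end set {} — state 1 not in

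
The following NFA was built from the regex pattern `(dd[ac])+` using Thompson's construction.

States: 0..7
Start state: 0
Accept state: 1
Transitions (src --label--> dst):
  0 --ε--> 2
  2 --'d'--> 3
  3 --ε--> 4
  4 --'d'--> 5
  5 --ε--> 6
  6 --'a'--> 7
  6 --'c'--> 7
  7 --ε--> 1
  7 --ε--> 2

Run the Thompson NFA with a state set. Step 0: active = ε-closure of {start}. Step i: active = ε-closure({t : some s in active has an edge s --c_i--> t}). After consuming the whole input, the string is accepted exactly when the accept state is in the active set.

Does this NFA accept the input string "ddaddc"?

S₀ = ε-closure({0}) = {0,2}
'd' @ 1: {3,4}
'd' @ 2: {5,6}
'a' @ 3: {1,2,7}  ✓accept
'd' @ 4: {3,4}
'd' @ 5: {5,6}
'c' @ 6: {1,2,7}  ✓accept
after full input: {1,2,7}  (accept=1 in)

Answer: ACCEPT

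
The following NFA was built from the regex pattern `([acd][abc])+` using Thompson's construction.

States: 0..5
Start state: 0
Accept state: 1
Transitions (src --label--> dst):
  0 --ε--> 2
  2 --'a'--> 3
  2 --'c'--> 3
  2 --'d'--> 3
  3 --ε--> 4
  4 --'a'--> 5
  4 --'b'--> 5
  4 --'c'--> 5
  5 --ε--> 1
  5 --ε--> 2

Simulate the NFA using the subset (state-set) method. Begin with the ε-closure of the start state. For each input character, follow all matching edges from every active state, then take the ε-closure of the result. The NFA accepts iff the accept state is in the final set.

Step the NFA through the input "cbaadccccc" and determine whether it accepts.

start: ε-closure({0}) = {0,2}
'c' @ 1: {3,4}
'b' @ 2: {1,2,5}  ✓accept
'a' @ 3: {3,4}
'a' @ 4: {1,2,5}  ✓accept
'd' @ 5: {3,4}
'c' @ 6: {1,2,5}  ✓accept
'c' @ 7: {3,4}
'c' @ 8: {1,2,5}  ✓accept
'c' @ 9: {3,4}
'c' @ 10: {1,2,5}  ✓accept
end set {1,2,5} — state 1 in

Answer: ACCEPT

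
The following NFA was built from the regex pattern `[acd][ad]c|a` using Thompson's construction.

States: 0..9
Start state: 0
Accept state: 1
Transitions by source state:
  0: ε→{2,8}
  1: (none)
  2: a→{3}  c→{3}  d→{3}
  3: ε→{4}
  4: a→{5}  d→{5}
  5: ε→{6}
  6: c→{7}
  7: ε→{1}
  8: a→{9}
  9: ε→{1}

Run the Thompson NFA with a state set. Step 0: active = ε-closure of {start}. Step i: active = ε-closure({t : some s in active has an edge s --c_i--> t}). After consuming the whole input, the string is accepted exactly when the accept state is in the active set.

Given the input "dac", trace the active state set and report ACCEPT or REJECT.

S₀ = ε-closure({0}) = {0,2,8}
'd' @ 1: {3,4}
'a' @ 2: {5,6}
'c' @ 3: {1,7}  (accept∈set)
final: {1,7}; accept 1 in set

Answer: ACCEPT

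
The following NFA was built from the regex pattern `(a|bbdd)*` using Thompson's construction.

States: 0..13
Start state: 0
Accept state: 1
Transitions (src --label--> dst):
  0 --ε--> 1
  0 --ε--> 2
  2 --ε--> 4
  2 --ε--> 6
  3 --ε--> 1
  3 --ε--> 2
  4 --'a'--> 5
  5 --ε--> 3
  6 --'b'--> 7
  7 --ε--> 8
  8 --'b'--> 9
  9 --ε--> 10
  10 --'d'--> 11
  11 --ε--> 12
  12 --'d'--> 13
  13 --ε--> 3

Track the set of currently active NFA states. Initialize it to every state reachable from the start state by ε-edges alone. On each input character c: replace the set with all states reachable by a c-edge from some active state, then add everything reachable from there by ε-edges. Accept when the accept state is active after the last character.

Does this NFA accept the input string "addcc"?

start: ε-closure({0}) = {0,1,2,4,6}
'a' @ 1: {1,2,3,4,5,6}  [accepting]
'd' @ 2: {}  — no active states
rest 'dcc' ignored (set empty)
end set {} — state 1 not in

Answer: REJECT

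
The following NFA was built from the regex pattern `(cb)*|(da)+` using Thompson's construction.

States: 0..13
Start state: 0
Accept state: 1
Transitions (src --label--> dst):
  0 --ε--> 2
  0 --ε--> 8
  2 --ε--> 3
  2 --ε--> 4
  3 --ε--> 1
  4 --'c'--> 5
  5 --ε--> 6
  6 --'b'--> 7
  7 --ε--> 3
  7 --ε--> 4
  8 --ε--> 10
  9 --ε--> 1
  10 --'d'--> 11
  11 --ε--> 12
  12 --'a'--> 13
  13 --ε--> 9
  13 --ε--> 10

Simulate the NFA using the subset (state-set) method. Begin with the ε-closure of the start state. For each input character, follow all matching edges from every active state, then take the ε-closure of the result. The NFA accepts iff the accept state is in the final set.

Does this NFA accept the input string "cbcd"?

initial (ε-close {0}): {0,1,2,3,4,8,10}
'c' @ 1: {5,6}
'b' @ 2: {1,3,4,7}  [accepting]
'c' @ 3: {5,6}
'd' @ 4: {}  — no active states
after full input: {}  (accept=1 not in)

Answer: REJECT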